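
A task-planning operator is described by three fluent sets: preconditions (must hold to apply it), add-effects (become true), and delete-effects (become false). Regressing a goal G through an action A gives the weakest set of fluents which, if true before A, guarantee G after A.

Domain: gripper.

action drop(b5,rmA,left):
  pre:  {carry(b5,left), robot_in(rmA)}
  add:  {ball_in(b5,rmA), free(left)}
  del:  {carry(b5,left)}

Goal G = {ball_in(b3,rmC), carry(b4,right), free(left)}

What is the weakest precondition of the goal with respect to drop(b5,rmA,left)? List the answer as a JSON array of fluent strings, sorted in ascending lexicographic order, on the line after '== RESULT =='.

Compute (G \ add) ∪ pre:
  G ∩ del = {}  (empty — regression defined)
  G \ add = {ball_in(b3,rmC), carry(b4,right), free(left)} \ {ball_in(b5,rmA), free(left)} = {ball_in(b3,rmC), carry(b4,right)}
  ∪ pre   = {ball_in(b3,rmC), carry(b4,right)} ∪ {carry(b5,left), robot_in(rmA)}
          = {ball_in(b3,rmC), carry(b4,right), carry(b5,left), robot_in(rmA)}

== RESULT ==
["ball_in(b3,rmC)", "carry(b4,right)", "carry(b5,left)", "robot_in(rmA)"]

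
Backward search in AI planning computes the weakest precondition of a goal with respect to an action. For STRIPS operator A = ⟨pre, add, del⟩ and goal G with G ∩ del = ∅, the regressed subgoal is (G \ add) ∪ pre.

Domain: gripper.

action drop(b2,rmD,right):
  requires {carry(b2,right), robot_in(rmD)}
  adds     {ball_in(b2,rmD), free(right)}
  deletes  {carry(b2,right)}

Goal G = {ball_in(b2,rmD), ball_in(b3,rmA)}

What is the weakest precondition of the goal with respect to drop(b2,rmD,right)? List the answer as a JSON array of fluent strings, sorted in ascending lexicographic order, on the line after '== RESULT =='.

Compute (G \ add) ∪ pre:
  G ∩ del = {}  (empty — regression defined)
  G \ add = {ball_in(b2,rmD), ball_in(b3,rmA)} \ {ball_in(b2,rmD), free(right)} = {ball_in(b3,rmA)}
  ∪ pre   = {ball_in(b3,rmA)} ∪ {carry(b2,right), robot_in(rmD)}
          = {ball_in(b3,rmA), carry(b2,right), robot_in(rmD)}

== RESULT ==
["ball_in(b3,rmA)", "carry(b2,right)", "robot_in(rmD)"]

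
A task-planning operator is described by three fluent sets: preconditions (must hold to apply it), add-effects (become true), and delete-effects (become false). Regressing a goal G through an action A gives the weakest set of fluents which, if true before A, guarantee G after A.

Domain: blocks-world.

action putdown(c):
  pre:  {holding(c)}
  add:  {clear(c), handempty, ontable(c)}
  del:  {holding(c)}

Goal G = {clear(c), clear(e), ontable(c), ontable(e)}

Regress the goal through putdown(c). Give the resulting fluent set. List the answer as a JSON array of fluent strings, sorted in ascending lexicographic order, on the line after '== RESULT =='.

Compute (G \ add) ∪ pre:
  G ∩ del = {}  (empty — regression defined)
  G \ add = {clear(c), clear(e), ontable(c), ontable(e)} \ {clear(c), handempty, ontable(c)} = {clear(e), ontable(e)}
  ∪ pre   = {clear(e), ontable(e)} ∪ {holding(c)}
          = {clear(e), holding(c), ontable(e)}

== RESULT ==
["clear(e)", "holding(c)", "ontable(e)"]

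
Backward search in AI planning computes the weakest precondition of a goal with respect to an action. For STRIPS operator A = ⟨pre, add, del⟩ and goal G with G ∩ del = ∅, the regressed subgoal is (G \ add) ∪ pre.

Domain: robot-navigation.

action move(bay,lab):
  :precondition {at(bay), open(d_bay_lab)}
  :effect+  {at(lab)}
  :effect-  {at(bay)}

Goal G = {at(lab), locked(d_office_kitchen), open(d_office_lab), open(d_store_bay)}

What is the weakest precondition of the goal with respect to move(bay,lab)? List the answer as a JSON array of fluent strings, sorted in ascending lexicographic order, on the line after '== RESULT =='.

Compute (G \ add) ∪ pre:
  G ∩ del = {}  (empty — regression defined)
  G \ add = {at(lab), locked(d_office_kitchen), open(d_office_lab), open(d_store_bay)} \ {at(lab)} = {locked(d_office_kitchen), open(d_office_lab), open(d_store_bay)}
  ∪ pre   = {locked(d_office_kitchen), open(d_office_lab), open(d_store_bay)} ∪ {at(bay), open(d_bay_lab)}
          = {at(bay), locked(d_office_kitchen), open(d_bay_lab), open(d_office_lab), open(d_store_bay)}

== RESULT ==
["at(bay)", "locked(d_office_kitchen)", "open(d_bay_lab)", "open(d_office_lab)", "open(d_store_bay)"]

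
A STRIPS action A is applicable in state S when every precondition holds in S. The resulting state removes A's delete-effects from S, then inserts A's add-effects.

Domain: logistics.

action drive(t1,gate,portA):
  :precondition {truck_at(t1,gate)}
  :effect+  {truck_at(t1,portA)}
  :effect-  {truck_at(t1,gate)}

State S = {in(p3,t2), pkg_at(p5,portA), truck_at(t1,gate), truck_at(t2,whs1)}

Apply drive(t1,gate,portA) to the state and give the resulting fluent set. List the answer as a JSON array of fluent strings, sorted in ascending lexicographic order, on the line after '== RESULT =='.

Compute (S \ del) ∪ add:
  pre ⊆ S: {truck_at(t1,gate)} ⊆ S  — applicable
  S \ del = {in(p3,t2), pkg_at(p5,portA), truck_at(t2,whs1)}
  ∪ add   = {in(p3,t2), pkg_at(p5,portA), truck_at(t1,portA), truck_at(t2,whs1)}

== RESULT ==
["in(p3,t2)", "pkg_at(p5,portA)", "truck_at(t1,portA)", "truck_at(t2,whs1)"]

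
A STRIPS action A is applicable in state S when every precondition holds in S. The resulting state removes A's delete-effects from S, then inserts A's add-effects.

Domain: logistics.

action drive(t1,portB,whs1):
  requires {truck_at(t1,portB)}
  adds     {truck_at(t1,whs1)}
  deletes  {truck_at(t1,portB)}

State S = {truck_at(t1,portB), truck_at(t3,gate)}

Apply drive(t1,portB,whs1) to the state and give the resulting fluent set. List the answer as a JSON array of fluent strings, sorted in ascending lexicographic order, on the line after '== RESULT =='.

Compute (S \ del) ∪ add:
  pre ⊆ S: {truck_at(t1,portB)} ⊆ S  — applicable
  S \ del = {truck_at(t3,gate)}
  ∪ add   = {truck_at(t1,whs1), truck_at(t3,gate)}

== RESULT ==
["truck_at(t1,whs1)", "truck_at(t3,gate)"]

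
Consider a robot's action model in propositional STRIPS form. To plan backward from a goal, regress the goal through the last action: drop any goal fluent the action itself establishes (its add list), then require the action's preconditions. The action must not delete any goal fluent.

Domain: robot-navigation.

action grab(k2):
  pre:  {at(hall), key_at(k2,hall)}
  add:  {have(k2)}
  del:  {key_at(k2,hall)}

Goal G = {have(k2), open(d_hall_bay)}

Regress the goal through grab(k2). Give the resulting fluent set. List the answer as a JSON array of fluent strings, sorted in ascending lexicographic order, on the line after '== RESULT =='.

Compute (G \ add) ∪ pre:
  G ∩ del = {}  (empty — regression defined)
  G \ add = {have(k2), open(d_hall_bay)} \ {have(k2)} = {open(d_hall_bay)}
  ∪ pre   = {open(d_hall_bay)} ∪ {at(hall), key_at(k2,hall)}
          = {at(hall), key_at(k2,hall), open(d_hall_bay)}

== RESULT ==
["at(hall)", "key_at(k2,hall)", "open(d_hall_bay)"]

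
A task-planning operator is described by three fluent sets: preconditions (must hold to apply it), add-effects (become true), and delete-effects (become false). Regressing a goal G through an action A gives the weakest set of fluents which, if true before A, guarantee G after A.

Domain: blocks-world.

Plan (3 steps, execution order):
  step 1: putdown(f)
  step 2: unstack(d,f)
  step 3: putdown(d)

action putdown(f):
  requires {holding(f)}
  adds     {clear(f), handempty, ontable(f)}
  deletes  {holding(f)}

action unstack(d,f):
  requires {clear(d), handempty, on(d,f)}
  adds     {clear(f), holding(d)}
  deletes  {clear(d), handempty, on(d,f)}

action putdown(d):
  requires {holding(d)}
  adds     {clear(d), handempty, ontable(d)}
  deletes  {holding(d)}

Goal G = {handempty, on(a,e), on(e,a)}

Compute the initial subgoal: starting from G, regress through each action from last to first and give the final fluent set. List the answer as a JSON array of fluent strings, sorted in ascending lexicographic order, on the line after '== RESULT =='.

Work backward from the goal:
  through step 3 (putdown(d)): drop {handempty}, keep {on(a,e), on(e,a)}, require {holding(d)}
    → {holding(d), on(a,e), on(e,a)}
  through step 2 (unstack(d,f)): drop {holding(d)}, keep {on(a,e), on(e,a)}, require {clear(d), handempty, on(d,f)}
    → {clear(d), handempty, on(a,e), on(d,f), on(e,a)}
  through step 1 (putdown(f)): drop {handempty}, keep {clear(d), on(a,e), on(d,f), on(e,a)}, require {holding(f)}
    → {clear(d), holding(f), on(a,e), on(d,f), on(e,a)}

== RESULT ==
["clear(d)", "holding(f)", "on(a,e)", "on(d,f)", "on(e,a)"]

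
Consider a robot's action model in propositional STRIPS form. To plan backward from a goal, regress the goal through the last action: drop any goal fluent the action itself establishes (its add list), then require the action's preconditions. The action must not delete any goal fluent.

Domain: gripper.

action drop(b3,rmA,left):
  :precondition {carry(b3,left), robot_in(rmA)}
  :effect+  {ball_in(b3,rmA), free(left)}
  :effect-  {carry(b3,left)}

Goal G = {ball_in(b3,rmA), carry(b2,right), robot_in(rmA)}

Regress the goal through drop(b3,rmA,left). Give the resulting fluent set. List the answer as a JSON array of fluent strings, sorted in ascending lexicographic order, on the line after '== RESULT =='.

Compute (G \ add) ∪ pre:
  G ∩ del = {}  (empty — regression defined)
  G \ add = {ball_in(b3,rmA), carry(b2,right), robot_in(rmA)} \ {ball_in(b3,rmA), free(left)} = {carry(b2,right), robot_in(rmA)}
  ∪ pre   = {carry(b2,right), robot_in(rmA)} ∪ {carry(b3,left), robot_in(rmA)}
          = {carry(b2,right), carry(b3,left), robot_in(rmA)}

== RESULT ==
["carry(b2,right)", "carry(b3,left)", "robot_in(rmA)"]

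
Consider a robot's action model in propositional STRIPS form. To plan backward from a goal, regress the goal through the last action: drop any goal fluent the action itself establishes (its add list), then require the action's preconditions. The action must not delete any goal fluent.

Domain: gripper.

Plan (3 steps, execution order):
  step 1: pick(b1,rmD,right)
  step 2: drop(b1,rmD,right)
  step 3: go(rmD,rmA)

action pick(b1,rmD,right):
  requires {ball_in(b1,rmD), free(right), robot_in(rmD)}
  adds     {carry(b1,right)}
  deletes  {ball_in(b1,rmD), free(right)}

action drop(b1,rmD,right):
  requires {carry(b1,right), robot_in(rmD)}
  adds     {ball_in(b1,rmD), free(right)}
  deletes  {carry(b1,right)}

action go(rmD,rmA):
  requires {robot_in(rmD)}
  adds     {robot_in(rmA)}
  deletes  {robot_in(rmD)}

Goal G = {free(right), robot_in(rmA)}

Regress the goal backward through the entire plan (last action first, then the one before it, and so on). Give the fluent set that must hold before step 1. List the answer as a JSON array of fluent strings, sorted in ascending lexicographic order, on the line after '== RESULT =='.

Work backward from the goal:
  through step 3 (go(rmD,rmA)): drop {robot_in(rmA)}, keep {free(right)}, require {robot_in(rmD)}
    → {free(right), robot_in(rmD)}
  through step 2 (drop(b1,rmD,right)): drop {free(right)}, keep {robot_in(rmD)}, require {carry(b1,right), robot_in(rmD)}
    → {carry(b1,right), robot_in(rmD)}
  through step 1 (pick(b1,rmD,right)): drop {carry(b1,right)}, keep {robot_in(rmD)}, require {ball_in(b1,rmD), free(right), robot_in(rmD)}
    → {ball_in(b1,rmD), free(right), robot_in(rmD)}

== RESULT ==
["ball_in(b1,rmD)", "free(right)", "robot_in(rmD)"]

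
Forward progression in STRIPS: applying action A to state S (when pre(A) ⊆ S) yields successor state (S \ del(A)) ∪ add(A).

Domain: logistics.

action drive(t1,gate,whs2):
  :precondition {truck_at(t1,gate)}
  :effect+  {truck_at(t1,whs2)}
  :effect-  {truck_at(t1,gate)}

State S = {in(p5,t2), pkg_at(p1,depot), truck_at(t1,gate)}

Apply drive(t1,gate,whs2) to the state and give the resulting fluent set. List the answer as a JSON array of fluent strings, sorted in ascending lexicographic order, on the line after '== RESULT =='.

Compute (S \ del) ∪ add:
  pre ⊆ S: {truck_at(t1,gate)} ⊆ S  — applicable
  S \ del = {in(p5,t2), pkg_at(p1,depot)}
  ∪ add   = {in(p5,t2), pkg_at(p1,depot), truck_at(t1,whs2)}

== RESULT ==
["in(p5,t2)", "pkg_at(p1,depot)", "truck_at(t1,whs2)"]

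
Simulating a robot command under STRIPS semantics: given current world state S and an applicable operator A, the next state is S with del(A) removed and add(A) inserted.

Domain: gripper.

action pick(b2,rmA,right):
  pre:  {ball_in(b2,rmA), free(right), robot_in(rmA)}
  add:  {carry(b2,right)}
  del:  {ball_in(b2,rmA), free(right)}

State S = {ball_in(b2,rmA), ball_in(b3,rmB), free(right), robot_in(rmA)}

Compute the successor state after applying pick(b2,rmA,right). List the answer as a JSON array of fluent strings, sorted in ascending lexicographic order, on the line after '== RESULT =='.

Progress:
  pre ⊆ S: {ball_in(b2,rmA), free(right), robot_in(rmA)} ⊆ S  — applicable
  S \ del = {ball_in(b3,rmB), robot_in(rmA)}
  ∪ add   = {ball_in(b3,rmB), carry(b2,right), robot_in(rmA)}

== RESULT ==
["ball_in(b3,rmB)", "carry(b2,right)", "robot_in(rmA)"]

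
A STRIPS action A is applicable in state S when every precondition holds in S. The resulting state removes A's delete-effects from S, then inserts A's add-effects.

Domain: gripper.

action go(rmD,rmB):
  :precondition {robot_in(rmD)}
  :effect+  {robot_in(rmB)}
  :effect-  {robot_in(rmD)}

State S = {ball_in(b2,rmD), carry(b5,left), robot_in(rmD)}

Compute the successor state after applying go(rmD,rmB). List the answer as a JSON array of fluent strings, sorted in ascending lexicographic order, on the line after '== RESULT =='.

Progress:
  pre ⊆ S: {robot_in(rmD)} ⊆ S  — applicable
  S \ del = {ball_in(b2,rmD), carry(b5,left)}
  ∪ add   = {ball_in(b2,rmD), carry(b5,left), robot_in(rmB)}

== RESULT ==
["ball_in(b2,rmD)", "carry(b5,left)", "robot_in(rmB)"]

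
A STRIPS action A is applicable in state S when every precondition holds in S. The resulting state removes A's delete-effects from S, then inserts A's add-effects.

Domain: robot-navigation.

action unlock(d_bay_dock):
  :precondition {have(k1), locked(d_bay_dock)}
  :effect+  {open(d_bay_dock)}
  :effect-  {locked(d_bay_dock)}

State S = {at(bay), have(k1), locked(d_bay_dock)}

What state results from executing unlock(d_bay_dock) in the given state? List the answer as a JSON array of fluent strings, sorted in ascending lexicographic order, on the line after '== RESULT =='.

Progress:
  pre ⊆ S: {have(k1), locked(d_bay_dock)} ⊆ S  — applicable
  S \ del = {at(bay), have(k1)}
  ∪ add   = {at(bay), have(k1), open(d_bay_dock)}

== RESULT ==
["at(bay)", "have(k1)", "open(d_bay_dock)"]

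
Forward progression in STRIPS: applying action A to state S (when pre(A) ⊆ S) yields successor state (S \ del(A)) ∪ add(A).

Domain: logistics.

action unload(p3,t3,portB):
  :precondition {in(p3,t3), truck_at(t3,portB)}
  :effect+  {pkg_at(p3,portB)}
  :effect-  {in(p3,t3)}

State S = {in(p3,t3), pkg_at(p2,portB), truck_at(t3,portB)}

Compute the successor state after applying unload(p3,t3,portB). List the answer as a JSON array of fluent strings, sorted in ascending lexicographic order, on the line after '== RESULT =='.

Progress:
  pre ⊆ S: {in(p3,t3), truck_at(t3,portB)} ⊆ S  — applicable
  S \ del = {pkg_at(p2,portB), truck_at(t3,portB)}
  ∪ add   = {pkg_at(p2,portB), pkg_at(p3,portB), truck_at(t3,portB)}

== RESULT ==
["pkg_at(p2,portB)", "pkg_at(p3,portB)", "truck_at(t3,portB)"]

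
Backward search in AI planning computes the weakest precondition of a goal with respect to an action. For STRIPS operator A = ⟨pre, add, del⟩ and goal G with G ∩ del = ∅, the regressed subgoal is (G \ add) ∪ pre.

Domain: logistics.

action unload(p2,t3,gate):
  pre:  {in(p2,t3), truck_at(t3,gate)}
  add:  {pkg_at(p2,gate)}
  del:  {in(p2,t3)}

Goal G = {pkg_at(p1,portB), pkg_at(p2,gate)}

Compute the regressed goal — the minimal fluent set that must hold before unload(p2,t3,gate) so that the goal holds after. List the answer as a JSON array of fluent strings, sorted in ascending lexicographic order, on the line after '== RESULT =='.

Compute (G \ add) ∪ pre:
  G ∩ del = {}  (empty — regression defined)
  G \ add = {pkg_at(p1,portB), pkg_at(p2,gate)} \ {pkg_at(p2,gate)} = {pkg_at(p1,portB)}
  ∪ pre   = {pkg_at(p1,portB)} ∪ {in(p2,t3), truck_at(t3,gate)}
          = {in(p2,t3), pkg_at(p1,portB), truck_at(t3,gate)}

== RESULT ==
["in(p2,t3)", "pkg_at(p1,portB)", "truck_at(t3,gate)"]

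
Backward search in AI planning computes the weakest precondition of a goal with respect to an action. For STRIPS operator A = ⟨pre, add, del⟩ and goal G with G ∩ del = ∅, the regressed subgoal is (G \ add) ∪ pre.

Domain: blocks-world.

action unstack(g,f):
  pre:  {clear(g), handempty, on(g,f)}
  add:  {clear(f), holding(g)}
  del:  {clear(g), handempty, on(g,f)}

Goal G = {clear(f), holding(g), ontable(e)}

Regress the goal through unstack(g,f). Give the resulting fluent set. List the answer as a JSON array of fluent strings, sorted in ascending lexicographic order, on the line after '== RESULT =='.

Compute (G \ add) ∪ pre:
  G ∩ del = {}  (empty — regression defined)
  G \ add = {clear(f), holding(g), ontable(e)} \ {clear(f), holding(g)} = {ontable(e)}
  ∪ pre   = {ontable(e)} ∪ {clear(g), handempty, on(g,f)}
          = {clear(g), handempty, on(g,f), ontable(e)}

== RESULT ==
["clear(g)", "handempty", "on(g,f)", "ontable(e)"]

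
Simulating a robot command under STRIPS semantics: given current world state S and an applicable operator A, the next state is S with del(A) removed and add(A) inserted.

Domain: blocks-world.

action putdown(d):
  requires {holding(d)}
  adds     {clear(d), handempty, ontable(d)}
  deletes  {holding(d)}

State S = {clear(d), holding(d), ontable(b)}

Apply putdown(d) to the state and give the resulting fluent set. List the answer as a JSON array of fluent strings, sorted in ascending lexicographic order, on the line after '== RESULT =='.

Progress:
  pre ⊆ S: {holding(d)} ⊆ S  — applicable
  S \ del = {clear(d), ontable(b)}
  ∪ add   = {clear(d), handempty, ontable(b), ontable(d)}

== RESULT ==
["clear(d)", "handempty", "ontable(b)", "ontable(d)"]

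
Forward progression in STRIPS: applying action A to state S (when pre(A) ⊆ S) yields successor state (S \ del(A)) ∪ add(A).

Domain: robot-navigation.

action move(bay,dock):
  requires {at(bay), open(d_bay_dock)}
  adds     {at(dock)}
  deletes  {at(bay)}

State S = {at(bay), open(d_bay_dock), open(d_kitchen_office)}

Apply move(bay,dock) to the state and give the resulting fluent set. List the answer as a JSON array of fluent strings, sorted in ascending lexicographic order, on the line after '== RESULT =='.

Progress:
  pre ⊆ S: {at(bay), open(d_bay_dock)} ⊆ S  — applicable
  S \ del = {open(d_bay_dock), open(d_kitchen_office)}
  ∪ add   = {at(dock), open(d_bay_dock), open(d_kitchen_office)}

== RESULT ==
["at(dock)", "open(d_bay_dock)", "open(d_kitchen_office)"]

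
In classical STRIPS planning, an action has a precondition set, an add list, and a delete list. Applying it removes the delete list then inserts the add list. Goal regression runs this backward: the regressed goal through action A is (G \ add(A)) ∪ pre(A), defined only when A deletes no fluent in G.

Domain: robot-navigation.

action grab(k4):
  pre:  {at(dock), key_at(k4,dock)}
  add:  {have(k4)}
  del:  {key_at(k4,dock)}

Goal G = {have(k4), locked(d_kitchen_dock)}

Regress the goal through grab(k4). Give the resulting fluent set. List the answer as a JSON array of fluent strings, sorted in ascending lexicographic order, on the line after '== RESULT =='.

Compute (G \ add) ∪ pre:
  G ∩ del = {}  (empty — regression defined)
  G \ add = {have(k4), locked(d_kitchen_dock)} \ {have(k4)} = {locked(d_kitchen_dock)}
  ∪ pre   = {locked(d_kitchen_dock)} ∪ {at(dock), key_at(k4,dock)}
          = {at(dock), key_at(k4,dock), locked(d_kitchen_dock)}

== RESULT ==
["at(dock)", "key_at(k4,dock)", "locked(d_kitchen_dock)"]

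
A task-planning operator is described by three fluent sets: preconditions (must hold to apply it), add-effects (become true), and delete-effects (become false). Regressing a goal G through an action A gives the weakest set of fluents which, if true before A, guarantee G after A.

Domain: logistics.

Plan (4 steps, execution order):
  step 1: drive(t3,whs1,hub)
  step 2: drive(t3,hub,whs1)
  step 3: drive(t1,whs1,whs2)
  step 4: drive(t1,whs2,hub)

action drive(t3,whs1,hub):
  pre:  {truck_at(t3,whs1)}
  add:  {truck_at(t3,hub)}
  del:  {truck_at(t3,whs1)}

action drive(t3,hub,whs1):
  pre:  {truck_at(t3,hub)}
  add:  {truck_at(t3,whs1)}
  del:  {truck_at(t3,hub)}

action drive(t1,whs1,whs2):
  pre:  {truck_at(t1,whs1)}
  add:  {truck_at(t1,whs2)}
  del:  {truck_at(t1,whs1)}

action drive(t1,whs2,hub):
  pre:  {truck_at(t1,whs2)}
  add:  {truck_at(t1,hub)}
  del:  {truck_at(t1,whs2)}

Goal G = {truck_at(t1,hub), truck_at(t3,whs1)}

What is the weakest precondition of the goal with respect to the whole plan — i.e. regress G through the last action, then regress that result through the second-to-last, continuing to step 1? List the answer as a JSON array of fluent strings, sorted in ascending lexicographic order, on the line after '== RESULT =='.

Work backward from the goal:
  through step 4 (drive(t1,whs2,hub)): drop {truck_at(t1,hub)}, keep {truck_at(t3,whs1)}, require {truck_at(t1,whs2)}
    → {truck_at(t1,whs2), truck_at(t3,whs1)}
  through step 3 (drive(t1,whs1,whs2)): drop {truck_at(t1,whs2)}, keep {truck_at(t3,whs1)}, require {truck_at(t1,whs1)}
    → {truck_at(t1,whs1), truck_at(t3,whs1)}
  through step 2 (drive(t3,hub,whs1)): drop {truck_at(t3,whs1)}, keep {truck_at(t1,whs1)}, require {truck_at(t3,hub)}
    → {truck_at(t1,whs1), truck_at(t3,hub)}
  through step 1 (drive(t3,whs1,hub)): drop {truck_at(t3,hub)}, keep {truck_at(t1,whs1)}, require {truck_at(t3,whs1)}
    → {truck_at(t1,whs1), truck_at(t3,whs1)}

== RESULT ==
["truck_at(t1,whs1)", "truck_at(t3,whs1)"]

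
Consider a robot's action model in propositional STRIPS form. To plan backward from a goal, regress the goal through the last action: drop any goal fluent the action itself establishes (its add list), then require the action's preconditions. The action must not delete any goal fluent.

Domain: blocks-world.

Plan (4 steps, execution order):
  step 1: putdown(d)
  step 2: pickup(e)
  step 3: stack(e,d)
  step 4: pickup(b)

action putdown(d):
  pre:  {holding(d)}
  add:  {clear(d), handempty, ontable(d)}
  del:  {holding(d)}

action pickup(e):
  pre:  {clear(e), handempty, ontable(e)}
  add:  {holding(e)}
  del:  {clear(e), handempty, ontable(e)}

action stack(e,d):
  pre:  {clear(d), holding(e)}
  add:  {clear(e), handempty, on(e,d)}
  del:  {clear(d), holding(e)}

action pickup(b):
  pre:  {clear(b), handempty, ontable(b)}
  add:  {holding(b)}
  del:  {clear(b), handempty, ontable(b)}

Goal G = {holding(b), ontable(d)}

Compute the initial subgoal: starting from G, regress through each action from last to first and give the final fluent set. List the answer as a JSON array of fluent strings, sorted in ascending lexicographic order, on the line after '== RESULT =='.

Work backward from the goal:
  through step 4 (pickup(b)): drop {holding(b)}, keep {ontable(d)}, require {clear(b), handempty, ontable(b)}
    → {clear(b), handempty, ontable(b), ontable(d)}
  through step 3 (stack(e,d)): drop {handempty}, keep {clear(b), ontable(b), ontable(d)}, require {clear(d), holding(e)}
    → {clear(b), clear(d), holding(e), ontable(b), ontable(d)}
  through step 2 (pickup(e)): drop {holding(e)}, keep {clear(b), clear(d), ontable(b), ontable(d)}, require {clear(e), handempty, ontable(e)}
    → {clear(b), clear(d), clear(e), handempty, ontable(b), ontable(d), ontable(e)}
  through step 1 (putdown(d)): drop {clear(d), handempty, ontable(d)}, keep {clear(b), clear(e), ontable(b), ontable(e)}, require {holding(d)}
    → {clear(b), clear(e), holding(d), ontable(b), ontable(e)}

== RESULT ==
["clear(b)", "clear(e)", "holding(d)", "ontable(b)", "ontable(e)"]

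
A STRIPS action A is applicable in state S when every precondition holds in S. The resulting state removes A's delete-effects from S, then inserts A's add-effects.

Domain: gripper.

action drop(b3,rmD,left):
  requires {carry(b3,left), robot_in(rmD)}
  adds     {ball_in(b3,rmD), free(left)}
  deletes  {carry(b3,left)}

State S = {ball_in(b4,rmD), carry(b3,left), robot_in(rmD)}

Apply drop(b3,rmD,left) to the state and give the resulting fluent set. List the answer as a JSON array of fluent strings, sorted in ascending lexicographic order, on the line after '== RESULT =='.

Progress:
  pre ⊆ S: {carry(b3,left), robot_in(rmD)} ⊆ S  — applicable
  S \ del = {ball_in(b4,rmD), robot_in(rmD)}
  ∪ add   = {ball_in(b3,rmD), ball_in(b4,rmD), free(left), robot_in(rmD)}

== RESULT ==
["ball_in(b3,rmD)", "ball_in(b4,rmD)", "free(left)", "robot_in(rmD)"]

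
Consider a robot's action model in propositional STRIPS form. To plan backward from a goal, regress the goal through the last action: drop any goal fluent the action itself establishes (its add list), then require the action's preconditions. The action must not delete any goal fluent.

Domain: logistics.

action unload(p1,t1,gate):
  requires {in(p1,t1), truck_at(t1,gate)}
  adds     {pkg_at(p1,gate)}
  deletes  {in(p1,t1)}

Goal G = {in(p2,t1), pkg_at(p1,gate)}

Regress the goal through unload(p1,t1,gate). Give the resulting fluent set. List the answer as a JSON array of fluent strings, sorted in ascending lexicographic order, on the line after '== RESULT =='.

Regress:
  G ∩ del = {}  (empty — regression defined)
  G \ add = {in(p2,t1), pkg_at(p1,gate)} \ {pkg_at(p1,gate)} = {in(p2,t1)}
  ∪ pre   = {in(p2,t1)} ∪ {in(p1,t1), truck_at(t1,gate)}
          = {in(p1,t1), in(p2,t1), truck_at(t1,gate)}

== RESULT ==
["in(p1,t1)", "in(p2,t1)", "truck_at(t1,gate)"]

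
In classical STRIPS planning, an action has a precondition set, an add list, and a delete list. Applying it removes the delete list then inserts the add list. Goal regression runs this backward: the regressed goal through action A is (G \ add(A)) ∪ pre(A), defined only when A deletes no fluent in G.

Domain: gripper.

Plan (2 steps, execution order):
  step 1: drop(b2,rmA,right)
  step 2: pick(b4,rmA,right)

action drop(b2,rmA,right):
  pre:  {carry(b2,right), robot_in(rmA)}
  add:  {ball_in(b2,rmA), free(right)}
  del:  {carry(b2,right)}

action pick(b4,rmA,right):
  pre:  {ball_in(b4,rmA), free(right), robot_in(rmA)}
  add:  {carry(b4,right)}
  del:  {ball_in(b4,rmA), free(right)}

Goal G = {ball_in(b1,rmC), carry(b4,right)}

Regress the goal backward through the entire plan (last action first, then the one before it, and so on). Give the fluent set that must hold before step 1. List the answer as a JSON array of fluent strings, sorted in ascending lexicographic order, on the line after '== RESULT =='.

Work backward from the goal:
  through step 2 (pick(b4,rmA,right)): drop {carry(b4,right)}, keep {ball_in(b1,rmC)}, require {ball_in(b4,rmA), free(right), robot_in(rmA)}
    → {ball_in(b1,rmC), ball_in(b4,rmA), free(right), robot_in(rmA)}
  through step 1 (drop(b2,rmA,right)): drop {free(right)}, keep {ball_in(b1,rmC), ball_in(b4,rmA), robot_in(rmA)}, require {carry(b2,right), robot_in(rmA)}
    → {ball_in(b1,rmC), ball_in(b4,rmA), carry(b2,right), robot_in(rmA)}

== RESULT ==
["ball_in(b1,rmC)", "ball_in(b4,rmA)", "carry(b2,right)", "robot_in(rmA)"]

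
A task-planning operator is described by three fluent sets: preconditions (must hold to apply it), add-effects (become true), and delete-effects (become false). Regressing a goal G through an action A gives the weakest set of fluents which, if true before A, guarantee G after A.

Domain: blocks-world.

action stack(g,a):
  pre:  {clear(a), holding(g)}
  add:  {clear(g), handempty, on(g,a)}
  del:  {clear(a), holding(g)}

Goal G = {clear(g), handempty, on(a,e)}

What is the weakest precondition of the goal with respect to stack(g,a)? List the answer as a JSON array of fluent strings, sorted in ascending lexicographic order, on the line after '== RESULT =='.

Regress:
  G ∩ del = {}  (empty — regression defined)
  G \ add = {clear(g), handempty, on(a,e)} \ {clear(g), handempty, on(g,a)} = {on(a,e)}
  ∪ pre   = {on(a,e)} ∪ {clear(a), holding(g)}
          = {clear(a), holding(g), on(a,e)}

== RESULT ==
["clear(a)", "holding(g)", "on(a,e)"]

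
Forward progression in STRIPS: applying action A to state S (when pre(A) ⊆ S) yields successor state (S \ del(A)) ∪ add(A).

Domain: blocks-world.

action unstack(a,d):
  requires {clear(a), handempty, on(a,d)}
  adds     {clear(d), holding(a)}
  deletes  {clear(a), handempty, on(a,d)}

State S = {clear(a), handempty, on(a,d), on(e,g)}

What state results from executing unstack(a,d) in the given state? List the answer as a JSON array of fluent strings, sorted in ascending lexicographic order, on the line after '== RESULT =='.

Progress:
  pre ⊆ S: {clear(a), handempty, on(a,d)} ⊆ S  — applicable
  S \ del = {on(e,g)}
  ∪ add   = {clear(d), holding(a), on(e,g)}

== RESULT ==
["clear(d)", "holding(a)", "on(e,g)"]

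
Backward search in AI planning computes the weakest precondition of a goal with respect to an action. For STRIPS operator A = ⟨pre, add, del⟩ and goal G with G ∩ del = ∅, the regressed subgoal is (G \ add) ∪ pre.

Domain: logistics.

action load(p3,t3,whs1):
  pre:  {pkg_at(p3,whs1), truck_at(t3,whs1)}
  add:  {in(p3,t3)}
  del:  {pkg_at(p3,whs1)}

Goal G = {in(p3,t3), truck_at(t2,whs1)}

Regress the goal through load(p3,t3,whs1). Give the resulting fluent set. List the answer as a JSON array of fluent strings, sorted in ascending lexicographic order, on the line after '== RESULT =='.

Regress:
  G ∩ del = {}  (empty — regression defined)
  G \ add = {in(p3,t3), truck_at(t2,whs1)} \ {in(p3,t3)} = {truck_at(t2,whs1)}
  ∪ pre   = {truck_at(t2,whs1)} ∪ {pkg_at(p3,whs1), truck_at(t3,whs1)}
          = {pkg_at(p3,whs1), truck_at(t2,whs1), truck_at(t3,whs1)}

== RESULT ==
["pkg_at(p3,whs1)", "truck_at(t2,whs1)", "truck_at(t3,whs1)"]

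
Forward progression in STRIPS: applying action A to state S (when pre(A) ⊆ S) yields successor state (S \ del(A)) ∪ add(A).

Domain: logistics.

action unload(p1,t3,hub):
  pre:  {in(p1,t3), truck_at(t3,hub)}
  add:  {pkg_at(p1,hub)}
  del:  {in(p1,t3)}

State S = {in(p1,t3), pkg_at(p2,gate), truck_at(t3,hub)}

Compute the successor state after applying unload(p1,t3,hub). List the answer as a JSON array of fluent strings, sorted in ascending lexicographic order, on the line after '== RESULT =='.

Progress:
  pre ⊆ S: {in(p1,t3), truck_at(t3,hub)} ⊆ S  — applicable
  S \ del = {pkg_at(p2,gate), truck_at(t3,hub)}
  ∪ add   = {pkg_at(p1,hub), pkg_at(p2,gate), truck_at(t3,hub)}

== RESULT ==
["pkg_at(p1,hub)", "pkg_at(p2,gate)", "truck_at(t3,hub)"]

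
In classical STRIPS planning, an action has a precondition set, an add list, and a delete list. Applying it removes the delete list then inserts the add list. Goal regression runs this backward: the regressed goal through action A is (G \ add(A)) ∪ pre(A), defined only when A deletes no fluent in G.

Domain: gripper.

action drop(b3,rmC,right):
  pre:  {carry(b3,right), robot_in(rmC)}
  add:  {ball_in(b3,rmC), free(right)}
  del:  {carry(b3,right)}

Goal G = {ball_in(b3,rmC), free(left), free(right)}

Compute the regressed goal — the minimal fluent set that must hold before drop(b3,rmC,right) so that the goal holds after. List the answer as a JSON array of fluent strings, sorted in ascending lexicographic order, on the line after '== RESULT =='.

Compute (G \ add) ∪ pre:
  G ∩ del = {}  (empty — regression defined)
  G \ add = {ball_in(b3,rmC), free(left), free(right)} \ {ball_in(b3,rmC), free(right)} = {free(left)}
  ∪ pre   = {free(left)} ∪ {carry(b3,right), robot_in(rmC)}
          = {carry(b3,right), free(left), robot_in(rmC)}

== RESULT ==
["carry(b3,right)", "free(left)", "robot_in(rmC)"]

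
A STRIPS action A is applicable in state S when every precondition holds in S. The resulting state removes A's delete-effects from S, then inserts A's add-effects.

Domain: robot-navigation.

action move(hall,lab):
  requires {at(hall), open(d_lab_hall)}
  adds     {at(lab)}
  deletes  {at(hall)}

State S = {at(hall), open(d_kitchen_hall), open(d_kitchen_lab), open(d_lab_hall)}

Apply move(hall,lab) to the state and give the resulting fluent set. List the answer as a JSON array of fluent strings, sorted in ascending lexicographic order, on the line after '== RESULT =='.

Progress:
  pre ⊆ S: {at(hall), open(d_lab_hall)} ⊆ S  — applicable
  S \ del = {open(d_kitchen_hall), open(d_kitchen_lab), open(d_lab_hall)}
  ∪ add   = {at(lab), open(d_kitchen_hall), open(d_kitchen_lab), open(d_lab_hall)}

== RESULT ==
["at(lab)", "open(d_kitchen_hall)", "open(d_kitchen_lab)", "open(d_lab_hall)"]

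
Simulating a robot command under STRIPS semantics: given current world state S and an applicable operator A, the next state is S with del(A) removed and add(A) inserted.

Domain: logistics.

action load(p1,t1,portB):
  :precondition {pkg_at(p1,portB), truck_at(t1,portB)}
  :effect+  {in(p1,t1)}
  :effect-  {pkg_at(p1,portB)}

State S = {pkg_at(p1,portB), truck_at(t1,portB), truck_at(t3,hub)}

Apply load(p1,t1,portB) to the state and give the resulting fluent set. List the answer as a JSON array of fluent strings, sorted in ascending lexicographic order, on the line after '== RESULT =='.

Compute (S \ del) ∪ add:
  pre ⊆ S: {pkg_at(p1,portB), truck_at(t1,portB)} ⊆ S  — applicable
  S \ del = {truck_at(t1,portB), truck_at(t3,hub)}
  ∪ add   = {in(p1,t1), truck_at(t1,portB), truck_at(t3,hub)}

== RESULT ==
["in(p1,t1)", "truck_at(t1,portB)", "truck_at(t3,hub)"]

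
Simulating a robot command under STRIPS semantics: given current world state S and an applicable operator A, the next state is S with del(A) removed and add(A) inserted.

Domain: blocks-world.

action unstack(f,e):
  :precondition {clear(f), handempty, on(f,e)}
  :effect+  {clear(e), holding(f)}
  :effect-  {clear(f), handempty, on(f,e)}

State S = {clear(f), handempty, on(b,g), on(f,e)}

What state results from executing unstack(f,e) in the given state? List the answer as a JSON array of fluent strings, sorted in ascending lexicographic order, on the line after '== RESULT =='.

Progress:
  pre ⊆ S: {clear(f), handempty, on(f,e)} ⊆ S  — applicable
  S \ del = {on(b,g)}
  ∪ add   = {clear(e), holding(f), on(b,g)}

== RESULT ==
["clear(e)", "holding(f)", "on(b,g)"]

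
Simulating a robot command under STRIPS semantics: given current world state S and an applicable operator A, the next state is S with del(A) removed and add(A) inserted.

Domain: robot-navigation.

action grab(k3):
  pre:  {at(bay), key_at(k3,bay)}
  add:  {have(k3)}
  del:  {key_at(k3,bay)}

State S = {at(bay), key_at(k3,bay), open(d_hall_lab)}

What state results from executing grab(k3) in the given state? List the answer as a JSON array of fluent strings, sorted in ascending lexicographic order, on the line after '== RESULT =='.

Progress:
  pre ⊆ S: {at(bay), key_at(k3,bay)} ⊆ S  — applicable
  S \ del = {at(bay), open(d_hall_lab)}
  ∪ add   = {at(bay), have(k3), open(d_hall_lab)}

== RESULT ==
["at(bay)", "have(k3)", "open(d_hall_lab)"]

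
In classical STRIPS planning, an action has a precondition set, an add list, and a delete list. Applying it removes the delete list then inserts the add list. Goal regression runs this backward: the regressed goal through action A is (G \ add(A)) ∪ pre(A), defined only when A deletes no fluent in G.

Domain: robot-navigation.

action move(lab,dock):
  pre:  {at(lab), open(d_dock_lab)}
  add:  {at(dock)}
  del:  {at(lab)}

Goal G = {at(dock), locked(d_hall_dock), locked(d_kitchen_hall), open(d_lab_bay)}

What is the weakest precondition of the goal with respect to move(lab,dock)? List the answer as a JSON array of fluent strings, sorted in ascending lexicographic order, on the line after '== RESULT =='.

Regress:
  G ∩ del = {}  (empty — regression defined)
  G \ add = {at(dock), locked(d_hall_dock), locked(d_kitchen_hall), open(d_lab_bay)} \ {at(dock)} = {locked(d_hall_dock), locked(d_kitchen_hall), open(d_lab_bay)}
  ∪ pre   = {locked(d_hall_dock), locked(d_kitchen_hall), open(d_lab_bay)} ∪ {at(lab), open(d_dock_lab)}
          = {at(lab), locked(d_hall_dock), locked(d_kitchen_hall), open(d_dock_lab), open(d_lab_bay)}

== RESULT ==
["at(lab)", "locked(d_hall_dock)", "locked(d_kitchen_hall)", "open(d_dock_lab)", "open(d_lab_bay)"]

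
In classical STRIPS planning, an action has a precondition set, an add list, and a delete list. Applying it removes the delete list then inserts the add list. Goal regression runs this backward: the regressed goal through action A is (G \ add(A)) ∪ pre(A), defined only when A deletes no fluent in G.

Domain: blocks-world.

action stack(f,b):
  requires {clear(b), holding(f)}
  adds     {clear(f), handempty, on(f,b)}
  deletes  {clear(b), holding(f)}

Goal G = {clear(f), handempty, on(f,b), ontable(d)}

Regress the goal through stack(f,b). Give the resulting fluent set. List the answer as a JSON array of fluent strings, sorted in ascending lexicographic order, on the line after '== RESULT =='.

Regress:
  G ∩ del = {}  (empty — regression defined)
  G \ add = {clear(f), handempty, on(f,b), ontable(d)} \ {clear(f), handempty, on(f,b)} = {ontable(d)}
  ∪ pre   = {ontable(d)} ∪ {clear(b), holding(f)}
          = {clear(b), holding(f), ontable(d)}

== RESULT ==
["clear(b)", "holding(f)", "ontable(d)"]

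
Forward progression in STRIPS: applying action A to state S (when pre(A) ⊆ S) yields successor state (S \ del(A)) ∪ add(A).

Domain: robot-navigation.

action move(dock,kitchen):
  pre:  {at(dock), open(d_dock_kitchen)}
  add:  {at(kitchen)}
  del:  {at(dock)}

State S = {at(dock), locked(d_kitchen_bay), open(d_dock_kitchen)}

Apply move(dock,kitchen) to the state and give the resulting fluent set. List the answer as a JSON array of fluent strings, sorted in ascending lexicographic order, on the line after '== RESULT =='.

Compute (S \ del) ∪ add:
  pre ⊆ S: {at(dock), open(d_dock_kitchen)} ⊆ S  — applicable
  S \ del = {locked(d_kitchen_bay), open(d_dock_kitchen)}
  ∪ add   = {at(kitchen), locked(d_kitchen_bay), open(d_dock_kitchen)}

== RESULT ==
["at(kitchen)", "locked(d_kitchen_bay)", "open(d_dock_kitchen)"]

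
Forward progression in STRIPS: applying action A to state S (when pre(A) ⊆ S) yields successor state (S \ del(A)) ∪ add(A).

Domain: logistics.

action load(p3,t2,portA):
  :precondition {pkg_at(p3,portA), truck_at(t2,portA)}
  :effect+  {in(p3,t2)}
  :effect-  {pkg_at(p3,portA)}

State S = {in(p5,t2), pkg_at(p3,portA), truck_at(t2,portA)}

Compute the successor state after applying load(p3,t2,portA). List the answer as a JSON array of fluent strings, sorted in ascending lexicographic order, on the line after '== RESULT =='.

Compute (S \ del) ∪ add:
  pre ⊆ S: {pkg_at(p3,portA), truck_at(t2,portA)} ⊆ S  — applicable
  S \ del = {in(p5,t2), truck_at(t2,portA)}
  ∪ add   = {in(p3,t2), in(p5,t2), truck_at(t2,portA)}

== RESULT ==
["in(p3,t2)", "in(p5,t2)", "truck_at(t2,portA)"]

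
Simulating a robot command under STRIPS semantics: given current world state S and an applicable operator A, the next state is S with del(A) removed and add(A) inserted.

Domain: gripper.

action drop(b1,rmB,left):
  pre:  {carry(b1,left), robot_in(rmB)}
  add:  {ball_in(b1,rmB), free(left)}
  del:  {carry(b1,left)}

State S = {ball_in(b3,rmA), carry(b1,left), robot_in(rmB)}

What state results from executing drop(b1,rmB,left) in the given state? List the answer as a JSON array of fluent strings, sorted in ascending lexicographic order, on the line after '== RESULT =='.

Progress:
  pre ⊆ S: {carry(b1,left), robot_in(rmB)} ⊆ S  — applicable
  S \ del = {ball_in(b3,rmA), robot_in(rmB)}
  ∪ add   = {ball_in(b1,rmB), ball_in(b3,rmA), free(left), robot_in(rmB)}

== RESULT ==
["ball_in(b1,rmB)", "ball_in(b3,rmA)", "free(left)", "robot_in(rmB)"]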